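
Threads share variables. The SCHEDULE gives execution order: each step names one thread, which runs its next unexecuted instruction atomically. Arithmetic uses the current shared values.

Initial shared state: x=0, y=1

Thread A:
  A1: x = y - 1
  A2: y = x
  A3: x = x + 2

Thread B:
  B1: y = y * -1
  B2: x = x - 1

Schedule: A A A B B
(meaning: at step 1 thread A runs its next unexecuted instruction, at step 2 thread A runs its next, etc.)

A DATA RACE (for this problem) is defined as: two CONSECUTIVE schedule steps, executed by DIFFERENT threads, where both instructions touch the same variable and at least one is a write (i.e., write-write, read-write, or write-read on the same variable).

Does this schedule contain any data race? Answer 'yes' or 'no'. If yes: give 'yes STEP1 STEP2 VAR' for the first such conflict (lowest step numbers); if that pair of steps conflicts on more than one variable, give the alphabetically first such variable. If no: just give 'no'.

Answer: no

Derivation:
Steps 1,2: same thread (A). No race.
Steps 2,3: same thread (A). No race.
Steps 3,4: A(r=x,w=x) vs B(r=y,w=y). No conflict.
Steps 4,5: same thread (B). No race.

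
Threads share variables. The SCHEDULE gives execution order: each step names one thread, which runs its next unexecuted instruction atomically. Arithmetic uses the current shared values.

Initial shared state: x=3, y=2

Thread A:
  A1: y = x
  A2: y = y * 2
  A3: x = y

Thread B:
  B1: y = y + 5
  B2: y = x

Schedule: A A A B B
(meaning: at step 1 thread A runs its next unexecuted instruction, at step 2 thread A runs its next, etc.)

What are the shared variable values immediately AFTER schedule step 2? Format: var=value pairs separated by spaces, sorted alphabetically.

Answer: x=3 y=6

Derivation:
Step 1: thread A executes A1 (y = x). Shared: x=3 y=3. PCs: A@1 B@0
Step 2: thread A executes A2 (y = y * 2). Shared: x=3 y=6. PCs: A@2 B@0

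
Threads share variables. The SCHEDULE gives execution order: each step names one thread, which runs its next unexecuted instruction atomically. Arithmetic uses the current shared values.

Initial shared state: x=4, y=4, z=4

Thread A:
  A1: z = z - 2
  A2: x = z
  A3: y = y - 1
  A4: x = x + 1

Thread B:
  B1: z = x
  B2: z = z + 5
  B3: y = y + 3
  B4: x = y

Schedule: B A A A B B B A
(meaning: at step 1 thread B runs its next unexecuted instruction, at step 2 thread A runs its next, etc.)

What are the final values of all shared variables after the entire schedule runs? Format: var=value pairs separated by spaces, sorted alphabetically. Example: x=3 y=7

Step 1: thread B executes B1 (z = x). Shared: x=4 y=4 z=4. PCs: A@0 B@1
Step 2: thread A executes A1 (z = z - 2). Shared: x=4 y=4 z=2. PCs: A@1 B@1
Step 3: thread A executes A2 (x = z). Shared: x=2 y=4 z=2. PCs: A@2 B@1
Step 4: thread A executes A3 (y = y - 1). Shared: x=2 y=3 z=2. PCs: A@3 B@1
Step 5: thread B executes B2 (z = z + 5). Shared: x=2 y=3 z=7. PCs: A@3 B@2
Step 6: thread B executes B3 (y = y + 3). Shared: x=2 y=6 z=7. PCs: A@3 B@3
Step 7: thread B executes B4 (x = y). Shared: x=6 y=6 z=7. PCs: A@3 B@4
Step 8: thread A executes A4 (x = x + 1). Shared: x=7 y=6 z=7. PCs: A@4 B@4

Answer: x=7 y=6 z=7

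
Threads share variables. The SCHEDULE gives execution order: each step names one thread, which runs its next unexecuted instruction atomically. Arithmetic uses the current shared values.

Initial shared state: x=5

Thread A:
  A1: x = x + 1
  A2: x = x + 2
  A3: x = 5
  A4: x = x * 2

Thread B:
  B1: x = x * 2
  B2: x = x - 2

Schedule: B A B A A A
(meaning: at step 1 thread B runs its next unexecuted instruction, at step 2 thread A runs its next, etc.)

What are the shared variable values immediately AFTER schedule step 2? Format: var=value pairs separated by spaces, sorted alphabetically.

Step 1: thread B executes B1 (x = x * 2). Shared: x=10. PCs: A@0 B@1
Step 2: thread A executes A1 (x = x + 1). Shared: x=11. PCs: A@1 B@1

Answer: x=11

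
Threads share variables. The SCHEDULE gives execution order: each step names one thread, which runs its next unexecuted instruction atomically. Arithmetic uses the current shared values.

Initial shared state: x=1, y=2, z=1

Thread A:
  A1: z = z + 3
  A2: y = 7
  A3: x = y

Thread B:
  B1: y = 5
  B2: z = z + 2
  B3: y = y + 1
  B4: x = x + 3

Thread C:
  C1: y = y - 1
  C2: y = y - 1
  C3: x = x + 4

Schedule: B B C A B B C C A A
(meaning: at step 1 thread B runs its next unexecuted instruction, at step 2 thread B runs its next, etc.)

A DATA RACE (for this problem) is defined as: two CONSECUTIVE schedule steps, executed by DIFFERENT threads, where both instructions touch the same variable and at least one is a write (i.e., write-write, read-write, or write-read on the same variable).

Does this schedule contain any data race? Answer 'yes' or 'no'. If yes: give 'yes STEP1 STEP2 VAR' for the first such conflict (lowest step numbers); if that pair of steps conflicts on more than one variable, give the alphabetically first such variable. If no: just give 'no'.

Steps 1,2: same thread (B). No race.
Steps 2,3: B(r=z,w=z) vs C(r=y,w=y). No conflict.
Steps 3,4: C(r=y,w=y) vs A(r=z,w=z). No conflict.
Steps 4,5: A(r=z,w=z) vs B(r=y,w=y). No conflict.
Steps 5,6: same thread (B). No race.
Steps 6,7: B(r=x,w=x) vs C(r=y,w=y). No conflict.
Steps 7,8: same thread (C). No race.
Steps 8,9: C(r=x,w=x) vs A(r=-,w=y). No conflict.
Steps 9,10: same thread (A). No race.

Answer: no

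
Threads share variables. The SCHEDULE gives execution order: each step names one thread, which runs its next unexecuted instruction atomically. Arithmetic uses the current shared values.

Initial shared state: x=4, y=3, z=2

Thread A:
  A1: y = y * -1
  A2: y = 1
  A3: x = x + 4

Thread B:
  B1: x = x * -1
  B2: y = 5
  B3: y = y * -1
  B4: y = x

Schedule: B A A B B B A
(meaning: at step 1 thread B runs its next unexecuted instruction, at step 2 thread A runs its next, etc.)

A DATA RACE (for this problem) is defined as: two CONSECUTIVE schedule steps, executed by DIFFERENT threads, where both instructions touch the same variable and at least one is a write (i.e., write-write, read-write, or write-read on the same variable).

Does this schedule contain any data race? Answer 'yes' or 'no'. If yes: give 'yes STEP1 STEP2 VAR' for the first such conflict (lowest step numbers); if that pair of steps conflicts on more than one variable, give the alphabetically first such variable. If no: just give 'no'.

Answer: yes 3 4 y

Derivation:
Steps 1,2: B(r=x,w=x) vs A(r=y,w=y). No conflict.
Steps 2,3: same thread (A). No race.
Steps 3,4: A(y = 1) vs B(y = 5). RACE on y (W-W).
Steps 4,5: same thread (B). No race.
Steps 5,6: same thread (B). No race.
Steps 6,7: B(y = x) vs A(x = x + 4). RACE on x (R-W).
First conflict at steps 3,4.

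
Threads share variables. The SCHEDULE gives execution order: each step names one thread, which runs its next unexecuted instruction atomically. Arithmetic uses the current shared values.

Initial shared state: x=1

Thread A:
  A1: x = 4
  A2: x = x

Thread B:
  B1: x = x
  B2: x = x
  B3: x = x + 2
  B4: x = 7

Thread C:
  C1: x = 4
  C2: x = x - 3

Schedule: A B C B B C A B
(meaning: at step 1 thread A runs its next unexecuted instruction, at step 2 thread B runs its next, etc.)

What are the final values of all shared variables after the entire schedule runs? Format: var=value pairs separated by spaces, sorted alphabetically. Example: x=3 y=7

Answer: x=7

Derivation:
Step 1: thread A executes A1 (x = 4). Shared: x=4. PCs: A@1 B@0 C@0
Step 2: thread B executes B1 (x = x). Shared: x=4. PCs: A@1 B@1 C@0
Step 3: thread C executes C1 (x = 4). Shared: x=4. PCs: A@1 B@1 C@1
Step 4: thread B executes B2 (x = x). Shared: x=4. PCs: A@1 B@2 C@1
Step 5: thread B executes B3 (x = x + 2). Shared: x=6. PCs: A@1 B@3 C@1
Step 6: thread C executes C2 (x = x - 3). Shared: x=3. PCs: A@1 B@3 C@2
Step 7: thread A executes A2 (x = x). Shared: x=3. PCs: A@2 B@3 C@2
Step 8: thread B executes B4 (x = 7). Shared: x=7. PCs: A@2 B@4 C@2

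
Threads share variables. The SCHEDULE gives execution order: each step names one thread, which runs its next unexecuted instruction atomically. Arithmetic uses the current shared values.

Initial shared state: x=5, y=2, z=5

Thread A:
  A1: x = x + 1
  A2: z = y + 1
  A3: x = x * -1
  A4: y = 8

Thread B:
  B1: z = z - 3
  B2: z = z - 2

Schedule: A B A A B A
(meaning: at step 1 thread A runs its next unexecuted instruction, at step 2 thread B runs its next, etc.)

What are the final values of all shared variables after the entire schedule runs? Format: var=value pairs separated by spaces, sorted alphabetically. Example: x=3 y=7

Step 1: thread A executes A1 (x = x + 1). Shared: x=6 y=2 z=5. PCs: A@1 B@0
Step 2: thread B executes B1 (z = z - 3). Shared: x=6 y=2 z=2. PCs: A@1 B@1
Step 3: thread A executes A2 (z = y + 1). Shared: x=6 y=2 z=3. PCs: A@2 B@1
Step 4: thread A executes A3 (x = x * -1). Shared: x=-6 y=2 z=3. PCs: A@3 B@1
Step 5: thread B executes B2 (z = z - 2). Shared: x=-6 y=2 z=1. PCs: A@3 B@2
Step 6: thread A executes A4 (y = 8). Shared: x=-6 y=8 z=1. PCs: A@4 B@2

Answer: x=-6 y=8 z=1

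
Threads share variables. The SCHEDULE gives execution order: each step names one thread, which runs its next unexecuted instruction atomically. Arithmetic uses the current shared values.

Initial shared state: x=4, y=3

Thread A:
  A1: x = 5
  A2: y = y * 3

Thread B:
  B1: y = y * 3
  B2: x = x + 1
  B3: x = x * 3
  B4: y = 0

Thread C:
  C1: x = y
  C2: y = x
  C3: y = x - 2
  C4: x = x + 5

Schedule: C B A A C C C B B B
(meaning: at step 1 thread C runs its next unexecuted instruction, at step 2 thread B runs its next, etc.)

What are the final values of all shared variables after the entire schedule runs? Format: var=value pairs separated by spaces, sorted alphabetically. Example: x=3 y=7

Step 1: thread C executes C1 (x = y). Shared: x=3 y=3. PCs: A@0 B@0 C@1
Step 2: thread B executes B1 (y = y * 3). Shared: x=3 y=9. PCs: A@0 B@1 C@1
Step 3: thread A executes A1 (x = 5). Shared: x=5 y=9. PCs: A@1 B@1 C@1
Step 4: thread A executes A2 (y = y * 3). Shared: x=5 y=27. PCs: A@2 B@1 C@1
Step 5: thread C executes C2 (y = x). Shared: x=5 y=5. PCs: A@2 B@1 C@2
Step 6: thread C executes C3 (y = x - 2). Shared: x=5 y=3. PCs: A@2 B@1 C@3
Step 7: thread C executes C4 (x = x + 5). Shared: x=10 y=3. PCs: A@2 B@1 C@4
Step 8: thread B executes B2 (x = x + 1). Shared: x=11 y=3. PCs: A@2 B@2 C@4
Step 9: thread B executes B3 (x = x * 3). Shared: x=33 y=3. PCs: A@2 B@3 C@4
Step 10: thread B executes B4 (y = 0). Shared: x=33 y=0. PCs: A@2 B@4 C@4

Answer: x=33 y=0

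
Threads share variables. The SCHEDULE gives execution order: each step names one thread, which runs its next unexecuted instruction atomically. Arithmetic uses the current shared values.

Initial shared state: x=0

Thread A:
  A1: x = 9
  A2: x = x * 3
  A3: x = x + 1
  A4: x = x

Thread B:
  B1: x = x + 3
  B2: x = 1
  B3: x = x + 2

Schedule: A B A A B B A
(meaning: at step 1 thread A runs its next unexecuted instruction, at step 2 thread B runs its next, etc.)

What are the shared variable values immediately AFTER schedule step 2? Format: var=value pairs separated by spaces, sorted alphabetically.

Answer: x=12

Derivation:
Step 1: thread A executes A1 (x = 9). Shared: x=9. PCs: A@1 B@0
Step 2: thread B executes B1 (x = x + 3). Shared: x=12. PCs: A@1 B@1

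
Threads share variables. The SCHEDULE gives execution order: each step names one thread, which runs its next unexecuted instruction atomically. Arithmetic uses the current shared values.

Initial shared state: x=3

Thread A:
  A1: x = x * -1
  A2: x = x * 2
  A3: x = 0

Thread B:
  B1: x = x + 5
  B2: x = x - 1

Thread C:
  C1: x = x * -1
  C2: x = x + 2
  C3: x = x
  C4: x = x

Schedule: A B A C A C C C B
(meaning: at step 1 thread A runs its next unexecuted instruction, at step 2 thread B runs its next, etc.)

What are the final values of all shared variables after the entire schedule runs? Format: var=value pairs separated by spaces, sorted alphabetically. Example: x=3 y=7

Step 1: thread A executes A1 (x = x * -1). Shared: x=-3. PCs: A@1 B@0 C@0
Step 2: thread B executes B1 (x = x + 5). Shared: x=2. PCs: A@1 B@1 C@0
Step 3: thread A executes A2 (x = x * 2). Shared: x=4. PCs: A@2 B@1 C@0
Step 4: thread C executes C1 (x = x * -1). Shared: x=-4. PCs: A@2 B@1 C@1
Step 5: thread A executes A3 (x = 0). Shared: x=0. PCs: A@3 B@1 C@1
Step 6: thread C executes C2 (x = x + 2). Shared: x=2. PCs: A@3 B@1 C@2
Step 7: thread C executes C3 (x = x). Shared: x=2. PCs: A@3 B@1 C@3
Step 8: thread C executes C4 (x = x). Shared: x=2. PCs: A@3 B@1 C@4
Step 9: thread B executes B2 (x = x - 1). Shared: x=1. PCs: A@3 B@2 C@4

Answer: x=1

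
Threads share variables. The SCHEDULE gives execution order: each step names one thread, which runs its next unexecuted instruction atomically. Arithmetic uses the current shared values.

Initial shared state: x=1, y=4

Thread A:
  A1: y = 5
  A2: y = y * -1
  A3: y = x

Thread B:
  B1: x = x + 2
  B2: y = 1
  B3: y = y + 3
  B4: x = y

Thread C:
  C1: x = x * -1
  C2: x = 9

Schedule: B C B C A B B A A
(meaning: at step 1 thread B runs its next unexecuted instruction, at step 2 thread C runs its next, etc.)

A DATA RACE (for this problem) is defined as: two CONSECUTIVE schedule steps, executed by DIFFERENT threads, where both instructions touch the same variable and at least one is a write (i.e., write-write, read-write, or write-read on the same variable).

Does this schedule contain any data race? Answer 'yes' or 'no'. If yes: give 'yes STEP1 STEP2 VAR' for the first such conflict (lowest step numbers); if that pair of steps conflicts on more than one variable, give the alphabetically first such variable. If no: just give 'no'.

Answer: yes 1 2 x

Derivation:
Steps 1,2: B(x = x + 2) vs C(x = x * -1). RACE on x (W-W).
Steps 2,3: C(r=x,w=x) vs B(r=-,w=y). No conflict.
Steps 3,4: B(r=-,w=y) vs C(r=-,w=x). No conflict.
Steps 4,5: C(r=-,w=x) vs A(r=-,w=y). No conflict.
Steps 5,6: A(y = 5) vs B(y = y + 3). RACE on y (W-W).
Steps 6,7: same thread (B). No race.
Steps 7,8: B(x = y) vs A(y = y * -1). RACE on y (R-W).
Steps 8,9: same thread (A). No race.
First conflict at steps 1,2.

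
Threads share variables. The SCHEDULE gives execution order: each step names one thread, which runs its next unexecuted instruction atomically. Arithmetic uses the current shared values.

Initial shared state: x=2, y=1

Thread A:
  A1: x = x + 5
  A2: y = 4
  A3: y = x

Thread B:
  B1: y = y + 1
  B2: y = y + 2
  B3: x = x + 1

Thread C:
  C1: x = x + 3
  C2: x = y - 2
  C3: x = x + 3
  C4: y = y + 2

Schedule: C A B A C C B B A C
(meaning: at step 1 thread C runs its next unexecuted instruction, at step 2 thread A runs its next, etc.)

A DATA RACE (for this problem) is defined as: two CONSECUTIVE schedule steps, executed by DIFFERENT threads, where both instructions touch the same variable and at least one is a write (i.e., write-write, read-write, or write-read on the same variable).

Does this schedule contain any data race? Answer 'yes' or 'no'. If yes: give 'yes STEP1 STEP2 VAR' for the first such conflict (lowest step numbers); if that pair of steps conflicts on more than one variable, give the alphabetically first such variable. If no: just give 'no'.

Answer: yes 1 2 x

Derivation:
Steps 1,2: C(x = x + 3) vs A(x = x + 5). RACE on x (W-W).
Steps 2,3: A(r=x,w=x) vs B(r=y,w=y). No conflict.
Steps 3,4: B(y = y + 1) vs A(y = 4). RACE on y (W-W).
Steps 4,5: A(y = 4) vs C(x = y - 2). RACE on y (W-R).
Steps 5,6: same thread (C). No race.
Steps 6,7: C(r=x,w=x) vs B(r=y,w=y). No conflict.
Steps 7,8: same thread (B). No race.
Steps 8,9: B(x = x + 1) vs A(y = x). RACE on x (W-R).
Steps 9,10: A(y = x) vs C(y = y + 2). RACE on y (W-W).
First conflict at steps 1,2.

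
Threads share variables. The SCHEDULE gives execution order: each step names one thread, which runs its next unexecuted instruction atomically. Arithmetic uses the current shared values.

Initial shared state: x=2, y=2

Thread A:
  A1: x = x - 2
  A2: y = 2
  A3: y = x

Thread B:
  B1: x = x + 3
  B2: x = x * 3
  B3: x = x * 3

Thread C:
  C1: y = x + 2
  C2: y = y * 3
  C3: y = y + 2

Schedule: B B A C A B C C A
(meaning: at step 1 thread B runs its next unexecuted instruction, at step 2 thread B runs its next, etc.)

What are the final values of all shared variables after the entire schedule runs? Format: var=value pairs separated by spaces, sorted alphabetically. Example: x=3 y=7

Answer: x=39 y=39

Derivation:
Step 1: thread B executes B1 (x = x + 3). Shared: x=5 y=2. PCs: A@0 B@1 C@0
Step 2: thread B executes B2 (x = x * 3). Shared: x=15 y=2. PCs: A@0 B@2 C@0
Step 3: thread A executes A1 (x = x - 2). Shared: x=13 y=2. PCs: A@1 B@2 C@0
Step 4: thread C executes C1 (y = x + 2). Shared: x=13 y=15. PCs: A@1 B@2 C@1
Step 5: thread A executes A2 (y = 2). Shared: x=13 y=2. PCs: A@2 B@2 C@1
Step 6: thread B executes B3 (x = x * 3). Shared: x=39 y=2. PCs: A@2 B@3 C@1
Step 7: thread C executes C2 (y = y * 3). Shared: x=39 y=6. PCs: A@2 B@3 C@2
Step 8: thread C executes C3 (y = y + 2). Shared: x=39 y=8. PCs: A@2 B@3 C@3
Step 9: thread A executes A3 (y = x). Shared: x=39 y=39. PCs: A@3 B@3 C@3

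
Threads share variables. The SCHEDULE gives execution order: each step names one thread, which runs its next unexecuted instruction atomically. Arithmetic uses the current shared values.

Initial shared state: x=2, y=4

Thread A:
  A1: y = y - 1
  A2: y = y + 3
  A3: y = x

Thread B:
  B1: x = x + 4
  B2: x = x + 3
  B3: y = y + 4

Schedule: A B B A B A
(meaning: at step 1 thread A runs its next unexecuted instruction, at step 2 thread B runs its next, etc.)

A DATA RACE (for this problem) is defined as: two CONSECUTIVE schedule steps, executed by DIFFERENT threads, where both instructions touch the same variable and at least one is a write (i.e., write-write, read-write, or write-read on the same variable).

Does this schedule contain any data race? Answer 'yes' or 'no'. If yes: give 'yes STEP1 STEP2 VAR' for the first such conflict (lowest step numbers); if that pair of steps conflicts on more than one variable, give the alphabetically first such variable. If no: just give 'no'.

Steps 1,2: A(r=y,w=y) vs B(r=x,w=x). No conflict.
Steps 2,3: same thread (B). No race.
Steps 3,4: B(r=x,w=x) vs A(r=y,w=y). No conflict.
Steps 4,5: A(y = y + 3) vs B(y = y + 4). RACE on y (W-W).
Steps 5,6: B(y = y + 4) vs A(y = x). RACE on y (W-W).
First conflict at steps 4,5.

Answer: yes 4 5 y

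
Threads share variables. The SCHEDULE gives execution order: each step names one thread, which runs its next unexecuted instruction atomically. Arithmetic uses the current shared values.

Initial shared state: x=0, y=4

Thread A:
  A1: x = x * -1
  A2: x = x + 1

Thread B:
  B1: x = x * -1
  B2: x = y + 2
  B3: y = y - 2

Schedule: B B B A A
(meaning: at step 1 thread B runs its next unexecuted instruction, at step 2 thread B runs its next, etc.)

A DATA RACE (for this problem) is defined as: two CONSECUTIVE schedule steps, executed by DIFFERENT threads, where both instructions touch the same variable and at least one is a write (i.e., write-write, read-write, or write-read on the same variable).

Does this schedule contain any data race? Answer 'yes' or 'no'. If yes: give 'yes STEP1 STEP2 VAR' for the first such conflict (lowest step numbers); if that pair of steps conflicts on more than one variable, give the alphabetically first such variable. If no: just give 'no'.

Steps 1,2: same thread (B). No race.
Steps 2,3: same thread (B). No race.
Steps 3,4: B(r=y,w=y) vs A(r=x,w=x). No conflict.
Steps 4,5: same thread (A). No race.

Answer: no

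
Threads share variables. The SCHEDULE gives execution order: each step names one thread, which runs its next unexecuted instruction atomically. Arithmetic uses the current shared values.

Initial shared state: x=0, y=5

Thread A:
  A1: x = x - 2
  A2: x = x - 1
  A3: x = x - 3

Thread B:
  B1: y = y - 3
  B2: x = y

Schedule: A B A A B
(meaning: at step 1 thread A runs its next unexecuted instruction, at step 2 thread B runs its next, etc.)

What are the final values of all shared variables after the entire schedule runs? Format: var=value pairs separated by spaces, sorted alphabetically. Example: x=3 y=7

Answer: x=2 y=2

Derivation:
Step 1: thread A executes A1 (x = x - 2). Shared: x=-2 y=5. PCs: A@1 B@0
Step 2: thread B executes B1 (y = y - 3). Shared: x=-2 y=2. PCs: A@1 B@1
Step 3: thread A executes A2 (x = x - 1). Shared: x=-3 y=2. PCs: A@2 B@1
Step 4: thread A executes A3 (x = x - 3). Shared: x=-6 y=2. PCs: A@3 B@1
Step 5: thread B executes B2 (x = y). Shared: x=2 y=2. PCs: A@3 B@2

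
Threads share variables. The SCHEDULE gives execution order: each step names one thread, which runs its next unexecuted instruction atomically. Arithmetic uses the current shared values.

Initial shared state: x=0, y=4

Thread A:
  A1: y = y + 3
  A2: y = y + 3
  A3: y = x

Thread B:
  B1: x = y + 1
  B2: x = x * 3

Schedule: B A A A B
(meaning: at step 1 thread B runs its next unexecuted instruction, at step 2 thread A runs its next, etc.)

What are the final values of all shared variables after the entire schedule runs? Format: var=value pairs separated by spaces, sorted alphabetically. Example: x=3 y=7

Answer: x=15 y=5

Derivation:
Step 1: thread B executes B1 (x = y + 1). Shared: x=5 y=4. PCs: A@0 B@1
Step 2: thread A executes A1 (y = y + 3). Shared: x=5 y=7. PCs: A@1 B@1
Step 3: thread A executes A2 (y = y + 3). Shared: x=5 y=10. PCs: A@2 B@1
Step 4: thread A executes A3 (y = x). Shared: x=5 y=5. PCs: A@3 B@1
Step 5: thread B executes B2 (x = x * 3). Shared: x=15 y=5. PCs: A@3 B@2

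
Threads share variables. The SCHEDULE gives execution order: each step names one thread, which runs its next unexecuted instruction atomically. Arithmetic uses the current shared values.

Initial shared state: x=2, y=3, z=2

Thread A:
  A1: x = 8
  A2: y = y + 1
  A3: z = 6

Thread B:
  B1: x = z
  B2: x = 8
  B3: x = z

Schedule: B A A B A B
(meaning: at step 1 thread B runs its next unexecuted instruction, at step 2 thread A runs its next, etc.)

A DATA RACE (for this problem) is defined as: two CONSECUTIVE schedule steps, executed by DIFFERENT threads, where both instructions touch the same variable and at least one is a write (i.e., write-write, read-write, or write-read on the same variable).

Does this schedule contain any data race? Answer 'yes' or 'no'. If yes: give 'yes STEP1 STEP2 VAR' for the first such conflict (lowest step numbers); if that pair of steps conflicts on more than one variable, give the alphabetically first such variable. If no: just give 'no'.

Answer: yes 1 2 x

Derivation:
Steps 1,2: B(x = z) vs A(x = 8). RACE on x (W-W).
Steps 2,3: same thread (A). No race.
Steps 3,4: A(r=y,w=y) vs B(r=-,w=x). No conflict.
Steps 4,5: B(r=-,w=x) vs A(r=-,w=z). No conflict.
Steps 5,6: A(z = 6) vs B(x = z). RACE on z (W-R).
First conflict at steps 1,2.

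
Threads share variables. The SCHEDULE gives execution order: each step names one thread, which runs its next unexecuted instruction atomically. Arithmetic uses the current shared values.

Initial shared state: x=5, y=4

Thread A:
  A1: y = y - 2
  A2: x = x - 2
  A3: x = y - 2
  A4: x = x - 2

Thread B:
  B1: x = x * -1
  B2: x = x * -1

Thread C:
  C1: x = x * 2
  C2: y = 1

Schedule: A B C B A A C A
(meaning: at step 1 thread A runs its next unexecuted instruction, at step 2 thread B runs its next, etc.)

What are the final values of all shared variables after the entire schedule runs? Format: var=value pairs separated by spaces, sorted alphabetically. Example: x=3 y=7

Step 1: thread A executes A1 (y = y - 2). Shared: x=5 y=2. PCs: A@1 B@0 C@0
Step 2: thread B executes B1 (x = x * -1). Shared: x=-5 y=2. PCs: A@1 B@1 C@0
Step 3: thread C executes C1 (x = x * 2). Shared: x=-10 y=2. PCs: A@1 B@1 C@1
Step 4: thread B executes B2 (x = x * -1). Shared: x=10 y=2. PCs: A@1 B@2 C@1
Step 5: thread A executes A2 (x = x - 2). Shared: x=8 y=2. PCs: A@2 B@2 C@1
Step 6: thread A executes A3 (x = y - 2). Shared: x=0 y=2. PCs: A@3 B@2 C@1
Step 7: thread C executes C2 (y = 1). Shared: x=0 y=1. PCs: A@3 B@2 C@2
Step 8: thread A executes A4 (x = x - 2). Shared: x=-2 y=1. PCs: A@4 B@2 C@2

Answer: x=-2 y=1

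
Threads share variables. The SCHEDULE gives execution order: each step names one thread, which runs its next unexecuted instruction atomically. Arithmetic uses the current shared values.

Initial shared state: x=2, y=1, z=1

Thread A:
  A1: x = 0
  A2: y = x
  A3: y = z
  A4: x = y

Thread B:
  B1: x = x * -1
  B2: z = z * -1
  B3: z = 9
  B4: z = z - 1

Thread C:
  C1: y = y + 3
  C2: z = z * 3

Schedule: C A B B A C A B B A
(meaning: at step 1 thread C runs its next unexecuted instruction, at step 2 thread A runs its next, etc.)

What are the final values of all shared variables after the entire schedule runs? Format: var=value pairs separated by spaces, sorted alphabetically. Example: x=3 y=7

Answer: x=-3 y=-3 z=8

Derivation:
Step 1: thread C executes C1 (y = y + 3). Shared: x=2 y=4 z=1. PCs: A@0 B@0 C@1
Step 2: thread A executes A1 (x = 0). Shared: x=0 y=4 z=1. PCs: A@1 B@0 C@1
Step 3: thread B executes B1 (x = x * -1). Shared: x=0 y=4 z=1. PCs: A@1 B@1 C@1
Step 4: thread B executes B2 (z = z * -1). Shared: x=0 y=4 z=-1. PCs: A@1 B@2 C@1
Step 5: thread A executes A2 (y = x). Shared: x=0 y=0 z=-1. PCs: A@2 B@2 C@1
Step 6: thread C executes C2 (z = z * 3). Shared: x=0 y=0 z=-3. PCs: A@2 B@2 C@2
Step 7: thread A executes A3 (y = z). Shared: x=0 y=-3 z=-3. PCs: A@3 B@2 C@2
Step 8: thread B executes B3 (z = 9). Shared: x=0 y=-3 z=9. PCs: A@3 B@3 C@2
Step 9: thread B executes B4 (z = z - 1). Shared: x=0 y=-3 z=8. PCs: A@3 B@4 C@2
Step 10: thread A executes A4 (x = y). Shared: x=-3 y=-3 z=8. PCs: A@4 B@4 C@2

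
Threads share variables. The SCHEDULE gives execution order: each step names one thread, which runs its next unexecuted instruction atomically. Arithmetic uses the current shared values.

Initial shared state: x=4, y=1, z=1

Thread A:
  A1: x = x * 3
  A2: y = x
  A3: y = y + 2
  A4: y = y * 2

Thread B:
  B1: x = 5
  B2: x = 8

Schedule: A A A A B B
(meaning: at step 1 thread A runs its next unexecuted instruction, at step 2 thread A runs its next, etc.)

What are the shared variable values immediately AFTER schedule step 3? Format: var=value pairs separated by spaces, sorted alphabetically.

Answer: x=12 y=14 z=1

Derivation:
Step 1: thread A executes A1 (x = x * 3). Shared: x=12 y=1 z=1. PCs: A@1 B@0
Step 2: thread A executes A2 (y = x). Shared: x=12 y=12 z=1. PCs: A@2 B@0
Step 3: thread A executes A3 (y = y + 2). Shared: x=12 y=14 z=1. PCs: A@3 B@0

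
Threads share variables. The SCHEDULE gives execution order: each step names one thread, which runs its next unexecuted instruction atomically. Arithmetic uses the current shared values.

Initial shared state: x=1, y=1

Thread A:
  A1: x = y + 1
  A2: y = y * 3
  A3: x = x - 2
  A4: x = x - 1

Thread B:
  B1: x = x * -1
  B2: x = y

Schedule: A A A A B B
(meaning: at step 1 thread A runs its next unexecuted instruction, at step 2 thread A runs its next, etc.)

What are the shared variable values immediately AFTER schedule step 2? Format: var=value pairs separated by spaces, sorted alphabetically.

Step 1: thread A executes A1 (x = y + 1). Shared: x=2 y=1. PCs: A@1 B@0
Step 2: thread A executes A2 (y = y * 3). Shared: x=2 y=3. PCs: A@2 B@0

Answer: x=2 y=3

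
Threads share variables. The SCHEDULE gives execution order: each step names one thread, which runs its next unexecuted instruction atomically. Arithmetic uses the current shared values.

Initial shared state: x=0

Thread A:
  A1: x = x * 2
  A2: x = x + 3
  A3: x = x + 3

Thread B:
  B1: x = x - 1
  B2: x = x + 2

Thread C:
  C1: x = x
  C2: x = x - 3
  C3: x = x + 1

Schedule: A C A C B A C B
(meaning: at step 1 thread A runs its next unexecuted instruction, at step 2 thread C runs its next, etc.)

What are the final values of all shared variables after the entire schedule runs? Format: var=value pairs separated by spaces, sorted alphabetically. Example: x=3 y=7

Step 1: thread A executes A1 (x = x * 2). Shared: x=0. PCs: A@1 B@0 C@0
Step 2: thread C executes C1 (x = x). Shared: x=0. PCs: A@1 B@0 C@1
Step 3: thread A executes A2 (x = x + 3). Shared: x=3. PCs: A@2 B@0 C@1
Step 4: thread C executes C2 (x = x - 3). Shared: x=0. PCs: A@2 B@0 C@2
Step 5: thread B executes B1 (x = x - 1). Shared: x=-1. PCs: A@2 B@1 C@2
Step 6: thread A executes A3 (x = x + 3). Shared: x=2. PCs: A@3 B@1 C@2
Step 7: thread C executes C3 (x = x + 1). Shared: x=3. PCs: A@3 B@1 C@3
Step 8: thread B executes B2 (x = x + 2). Shared: x=5. PCs: A@3 B@2 C@3

Answer: x=5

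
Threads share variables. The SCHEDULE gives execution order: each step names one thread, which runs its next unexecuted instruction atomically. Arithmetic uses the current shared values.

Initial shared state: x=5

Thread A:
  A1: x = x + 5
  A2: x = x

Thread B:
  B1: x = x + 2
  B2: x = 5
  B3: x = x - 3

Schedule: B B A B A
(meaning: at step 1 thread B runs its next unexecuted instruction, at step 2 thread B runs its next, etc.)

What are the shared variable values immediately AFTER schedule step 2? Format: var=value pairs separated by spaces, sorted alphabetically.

Step 1: thread B executes B1 (x = x + 2). Shared: x=7. PCs: A@0 B@1
Step 2: thread B executes B2 (x = 5). Shared: x=5. PCs: A@0 B@2

Answer: x=5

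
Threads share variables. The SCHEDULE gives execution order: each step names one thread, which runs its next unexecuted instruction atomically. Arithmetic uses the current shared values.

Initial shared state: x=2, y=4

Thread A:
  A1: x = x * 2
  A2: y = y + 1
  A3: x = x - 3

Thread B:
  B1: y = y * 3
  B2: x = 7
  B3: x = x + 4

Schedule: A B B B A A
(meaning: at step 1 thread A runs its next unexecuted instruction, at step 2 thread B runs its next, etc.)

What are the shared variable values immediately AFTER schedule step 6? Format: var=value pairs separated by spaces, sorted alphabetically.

Step 1: thread A executes A1 (x = x * 2). Shared: x=4 y=4. PCs: A@1 B@0
Step 2: thread B executes B1 (y = y * 3). Shared: x=4 y=12. PCs: A@1 B@1
Step 3: thread B executes B2 (x = 7). Shared: x=7 y=12. PCs: A@1 B@2
Step 4: thread B executes B3 (x = x + 4). Shared: x=11 y=12. PCs: A@1 B@3
Step 5: thread A executes A2 (y = y + 1). Shared: x=11 y=13. PCs: A@2 B@3
Step 6: thread A executes A3 (x = x - 3). Shared: x=8 y=13. PCs: A@3 B@3

Answer: x=8 y=13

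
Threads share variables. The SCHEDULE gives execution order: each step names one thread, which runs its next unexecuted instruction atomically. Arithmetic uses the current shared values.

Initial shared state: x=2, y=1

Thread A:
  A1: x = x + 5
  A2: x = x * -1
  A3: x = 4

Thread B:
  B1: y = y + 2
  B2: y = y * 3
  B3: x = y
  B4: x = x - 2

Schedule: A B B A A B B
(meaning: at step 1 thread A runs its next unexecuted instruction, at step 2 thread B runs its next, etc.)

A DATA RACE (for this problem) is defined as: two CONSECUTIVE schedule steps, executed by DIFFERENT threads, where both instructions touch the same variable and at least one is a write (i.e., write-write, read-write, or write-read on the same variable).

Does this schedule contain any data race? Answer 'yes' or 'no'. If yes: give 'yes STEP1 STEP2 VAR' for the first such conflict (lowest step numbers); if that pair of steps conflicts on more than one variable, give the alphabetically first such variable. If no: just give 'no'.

Steps 1,2: A(r=x,w=x) vs B(r=y,w=y). No conflict.
Steps 2,3: same thread (B). No race.
Steps 3,4: B(r=y,w=y) vs A(r=x,w=x). No conflict.
Steps 4,5: same thread (A). No race.
Steps 5,6: A(x = 4) vs B(x = y). RACE on x (W-W).
Steps 6,7: same thread (B). No race.
First conflict at steps 5,6.

Answer: yes 5 6 x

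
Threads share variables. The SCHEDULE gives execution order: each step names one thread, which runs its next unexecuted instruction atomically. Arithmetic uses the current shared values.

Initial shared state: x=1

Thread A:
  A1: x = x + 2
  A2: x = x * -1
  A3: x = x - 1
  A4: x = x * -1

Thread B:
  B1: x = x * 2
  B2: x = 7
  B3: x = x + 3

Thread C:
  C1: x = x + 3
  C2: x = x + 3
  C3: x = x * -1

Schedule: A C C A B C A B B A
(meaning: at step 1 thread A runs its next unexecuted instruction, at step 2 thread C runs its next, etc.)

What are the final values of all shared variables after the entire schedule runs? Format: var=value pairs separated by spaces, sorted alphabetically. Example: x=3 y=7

Step 1: thread A executes A1 (x = x + 2). Shared: x=3. PCs: A@1 B@0 C@0
Step 2: thread C executes C1 (x = x + 3). Shared: x=6. PCs: A@1 B@0 C@1
Step 3: thread C executes C2 (x = x + 3). Shared: x=9. PCs: A@1 B@0 C@2
Step 4: thread A executes A2 (x = x * -1). Shared: x=-9. PCs: A@2 B@0 C@2
Step 5: thread B executes B1 (x = x * 2). Shared: x=-18. PCs: A@2 B@1 C@2
Step 6: thread C executes C3 (x = x * -1). Shared: x=18. PCs: A@2 B@1 C@3
Step 7: thread A executes A3 (x = x - 1). Shared: x=17. PCs: A@3 B@1 C@3
Step 8: thread B executes B2 (x = 7). Shared: x=7. PCs: A@3 B@2 C@3
Step 9: thread B executes B3 (x = x + 3). Shared: x=10. PCs: A@3 B@3 C@3
Step 10: thread A executes A4 (x = x * -1). Shared: x=-10. PCs: A@4 B@3 C@3

Answer: x=-10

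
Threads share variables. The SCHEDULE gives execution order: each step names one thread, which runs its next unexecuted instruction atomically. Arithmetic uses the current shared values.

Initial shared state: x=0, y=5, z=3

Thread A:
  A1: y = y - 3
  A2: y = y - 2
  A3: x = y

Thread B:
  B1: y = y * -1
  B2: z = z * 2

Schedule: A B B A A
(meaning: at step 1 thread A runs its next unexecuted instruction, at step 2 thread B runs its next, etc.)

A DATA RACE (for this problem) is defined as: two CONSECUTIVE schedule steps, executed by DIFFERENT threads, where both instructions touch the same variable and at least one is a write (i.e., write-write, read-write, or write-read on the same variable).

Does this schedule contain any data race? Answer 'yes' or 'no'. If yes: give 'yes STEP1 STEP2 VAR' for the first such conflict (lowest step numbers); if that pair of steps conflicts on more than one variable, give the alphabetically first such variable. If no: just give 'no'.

Answer: yes 1 2 y

Derivation:
Steps 1,2: A(y = y - 3) vs B(y = y * -1). RACE on y (W-W).
Steps 2,3: same thread (B). No race.
Steps 3,4: B(r=z,w=z) vs A(r=y,w=y). No conflict.
Steps 4,5: same thread (A). No race.
First conflict at steps 1,2.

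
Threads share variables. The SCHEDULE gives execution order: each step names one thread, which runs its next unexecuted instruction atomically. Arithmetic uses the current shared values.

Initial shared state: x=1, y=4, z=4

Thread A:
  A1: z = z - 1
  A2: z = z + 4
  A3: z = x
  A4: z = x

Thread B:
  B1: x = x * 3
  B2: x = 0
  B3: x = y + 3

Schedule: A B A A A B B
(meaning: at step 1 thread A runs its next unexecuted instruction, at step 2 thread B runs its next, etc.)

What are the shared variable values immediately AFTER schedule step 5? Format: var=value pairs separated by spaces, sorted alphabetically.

Answer: x=3 y=4 z=3

Derivation:
Step 1: thread A executes A1 (z = z - 1). Shared: x=1 y=4 z=3. PCs: A@1 B@0
Step 2: thread B executes B1 (x = x * 3). Shared: x=3 y=4 z=3. PCs: A@1 B@1
Step 3: thread A executes A2 (z = z + 4). Shared: x=3 y=4 z=7. PCs: A@2 B@1
Step 4: thread A executes A3 (z = x). Shared: x=3 y=4 z=3. PCs: A@3 B@1
Step 5: thread A executes A4 (z = x). Shared: x=3 y=4 z=3. PCs: A@4 B@1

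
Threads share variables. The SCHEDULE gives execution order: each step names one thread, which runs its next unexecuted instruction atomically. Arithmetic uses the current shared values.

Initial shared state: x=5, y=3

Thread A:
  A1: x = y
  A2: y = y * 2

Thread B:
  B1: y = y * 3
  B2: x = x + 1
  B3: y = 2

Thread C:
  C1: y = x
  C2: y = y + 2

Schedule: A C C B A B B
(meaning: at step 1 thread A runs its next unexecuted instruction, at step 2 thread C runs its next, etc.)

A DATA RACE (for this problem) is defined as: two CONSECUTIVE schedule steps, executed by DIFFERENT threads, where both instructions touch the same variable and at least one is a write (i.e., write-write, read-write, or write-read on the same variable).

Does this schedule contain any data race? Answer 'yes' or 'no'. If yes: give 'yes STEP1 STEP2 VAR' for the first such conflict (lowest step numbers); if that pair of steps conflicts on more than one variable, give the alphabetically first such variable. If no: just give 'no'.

Steps 1,2: A(x = y) vs C(y = x). RACE on x (W-R), y (R-W). Multiple vars; alphabetically first is x.
Steps 2,3: same thread (C). No race.
Steps 3,4: C(y = y + 2) vs B(y = y * 3). RACE on y (W-W).
Steps 4,5: B(y = y * 3) vs A(y = y * 2). RACE on y (W-W).
Steps 5,6: A(r=y,w=y) vs B(r=x,w=x). No conflict.
Steps 6,7: same thread (B). No race.
First conflict at steps 1,2.

Answer: yes 1 2 x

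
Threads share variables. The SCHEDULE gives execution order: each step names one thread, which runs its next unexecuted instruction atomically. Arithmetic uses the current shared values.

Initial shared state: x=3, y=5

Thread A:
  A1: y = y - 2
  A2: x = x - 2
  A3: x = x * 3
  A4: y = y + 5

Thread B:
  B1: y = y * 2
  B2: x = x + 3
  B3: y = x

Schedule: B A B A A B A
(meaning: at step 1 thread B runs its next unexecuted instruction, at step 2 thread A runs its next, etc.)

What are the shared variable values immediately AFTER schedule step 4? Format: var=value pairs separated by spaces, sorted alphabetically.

Step 1: thread B executes B1 (y = y * 2). Shared: x=3 y=10. PCs: A@0 B@1
Step 2: thread A executes A1 (y = y - 2). Shared: x=3 y=8. PCs: A@1 B@1
Step 3: thread B executes B2 (x = x + 3). Shared: x=6 y=8. PCs: A@1 B@2
Step 4: thread A executes A2 (x = x - 2). Shared: x=4 y=8. PCs: A@2 B@2

Answer: x=4 y=8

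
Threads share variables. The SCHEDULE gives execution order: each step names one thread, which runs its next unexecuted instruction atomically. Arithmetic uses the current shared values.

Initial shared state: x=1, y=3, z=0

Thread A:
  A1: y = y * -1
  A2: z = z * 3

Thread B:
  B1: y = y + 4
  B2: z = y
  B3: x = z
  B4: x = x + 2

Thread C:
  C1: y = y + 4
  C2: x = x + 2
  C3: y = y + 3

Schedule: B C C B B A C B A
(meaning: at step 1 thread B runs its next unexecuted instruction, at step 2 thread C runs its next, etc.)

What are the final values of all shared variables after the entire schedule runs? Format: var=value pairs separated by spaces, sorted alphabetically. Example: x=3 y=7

Answer: x=13 y=-8 z=33

Derivation:
Step 1: thread B executes B1 (y = y + 4). Shared: x=1 y=7 z=0. PCs: A@0 B@1 C@0
Step 2: thread C executes C1 (y = y + 4). Shared: x=1 y=11 z=0. PCs: A@0 B@1 C@1
Step 3: thread C executes C2 (x = x + 2). Shared: x=3 y=11 z=0. PCs: A@0 B@1 C@2
Step 4: thread B executes B2 (z = y). Shared: x=3 y=11 z=11. PCs: A@0 B@2 C@2
Step 5: thread B executes B3 (x = z). Shared: x=11 y=11 z=11. PCs: A@0 B@3 C@2
Step 6: thread A executes A1 (y = y * -1). Shared: x=11 y=-11 z=11. PCs: A@1 B@3 C@2
Step 7: thread C executes C3 (y = y + 3). Shared: x=11 y=-8 z=11. PCs: A@1 B@3 C@3
Step 8: thread B executes B4 (x = x + 2). Shared: x=13 y=-8 z=11. PCs: A@1 B@4 C@3
Step 9: thread A executes A2 (z = z * 3). Shared: x=13 y=-8 z=33. PCs: A@2 B@4 C@3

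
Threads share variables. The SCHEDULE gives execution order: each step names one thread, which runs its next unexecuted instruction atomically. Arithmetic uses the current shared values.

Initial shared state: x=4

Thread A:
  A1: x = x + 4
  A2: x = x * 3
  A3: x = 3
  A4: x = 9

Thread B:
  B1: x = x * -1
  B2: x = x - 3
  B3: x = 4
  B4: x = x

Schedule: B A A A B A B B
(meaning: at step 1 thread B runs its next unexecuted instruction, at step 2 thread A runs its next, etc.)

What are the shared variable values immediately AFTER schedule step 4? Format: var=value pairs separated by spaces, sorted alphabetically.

Answer: x=3

Derivation:
Step 1: thread B executes B1 (x = x * -1). Shared: x=-4. PCs: A@0 B@1
Step 2: thread A executes A1 (x = x + 4). Shared: x=0. PCs: A@1 B@1
Step 3: thread A executes A2 (x = x * 3). Shared: x=0. PCs: A@2 B@1
Step 4: thread A executes A3 (x = 3). Shared: x=3. PCs: A@3 B@1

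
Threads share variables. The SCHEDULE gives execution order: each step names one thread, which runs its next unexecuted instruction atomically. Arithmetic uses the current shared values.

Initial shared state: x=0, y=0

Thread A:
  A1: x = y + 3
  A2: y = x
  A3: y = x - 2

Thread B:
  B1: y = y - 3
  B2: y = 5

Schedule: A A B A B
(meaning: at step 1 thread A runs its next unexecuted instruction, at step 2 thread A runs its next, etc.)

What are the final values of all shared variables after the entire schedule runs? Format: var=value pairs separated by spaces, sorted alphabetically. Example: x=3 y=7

Answer: x=3 y=5

Derivation:
Step 1: thread A executes A1 (x = y + 3). Shared: x=3 y=0. PCs: A@1 B@0
Step 2: thread A executes A2 (y = x). Shared: x=3 y=3. PCs: A@2 B@0
Step 3: thread B executes B1 (y = y - 3). Shared: x=3 y=0. PCs: A@2 B@1
Step 4: thread A executes A3 (y = x - 2). Shared: x=3 y=1. PCs: A@3 B@1
Step 5: thread B executes B2 (y = 5). Shared: x=3 y=5. PCs: A@3 B@2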